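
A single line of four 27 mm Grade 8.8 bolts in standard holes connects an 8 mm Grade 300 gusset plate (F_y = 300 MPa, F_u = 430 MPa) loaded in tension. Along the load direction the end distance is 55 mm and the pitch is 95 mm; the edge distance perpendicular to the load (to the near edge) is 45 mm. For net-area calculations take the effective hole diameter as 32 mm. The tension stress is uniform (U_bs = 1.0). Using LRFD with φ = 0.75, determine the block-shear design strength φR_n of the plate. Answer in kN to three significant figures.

428 kN

Shear plane L_v = 55 + 3·95 = 340 mm; A_gv = 340 × 8 = 2720 mm².
A_nv = (340 − 3.5·32) × 8 = 1824 mm².
A_nt = (45 − 0.5·32) × 8 = 232 mm².
0.6 F_u A_nv = 470.6 kN; 0.6 F_y A_gv = 489.6 kN → shear rupture governs the shear term.
R_n = 470.6 + 1.0 × 430 × 232 / 1000 = 570.4 kN.
Design strength φR_n = 0.75 × 570.4 = 428 kN.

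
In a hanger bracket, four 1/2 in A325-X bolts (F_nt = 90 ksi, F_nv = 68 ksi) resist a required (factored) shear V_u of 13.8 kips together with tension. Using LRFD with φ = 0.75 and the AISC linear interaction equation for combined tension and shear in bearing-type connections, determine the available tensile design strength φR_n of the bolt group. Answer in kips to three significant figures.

50.7 kips

A_b = π·0.5²/4 = 0.1963 in²; f_rv = 13.8 / (4 × 0.1963) = 17.57 ksi.
F'_nt = 1.3 F_nt − (F_nt / φF_nv) f_rv = 1.3·90 − (90/(0.75·68))·17.57 = 85.99 ksi, capped at F_nt → F'_nt = 85.99 ksi.
R_n = F'_nt · A_b · n = 85.99 × 0.1963 × 4 = 67.54 kips.
Design strength φR_n = 0.75 × 67.54 = 50.7 kips.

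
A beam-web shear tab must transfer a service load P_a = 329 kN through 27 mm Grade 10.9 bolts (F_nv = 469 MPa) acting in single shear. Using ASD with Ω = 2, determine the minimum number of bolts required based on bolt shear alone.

3 bolts

A_b = π·27²/4 = 572.6 mm².
Per-bolt allowable strength R_n/Ω = 469 × 572.6 × 1 / 1000 / 2 = 134.3 kN.
n ≥ 329 / 134.3 = 2.45 → use 3 bolts.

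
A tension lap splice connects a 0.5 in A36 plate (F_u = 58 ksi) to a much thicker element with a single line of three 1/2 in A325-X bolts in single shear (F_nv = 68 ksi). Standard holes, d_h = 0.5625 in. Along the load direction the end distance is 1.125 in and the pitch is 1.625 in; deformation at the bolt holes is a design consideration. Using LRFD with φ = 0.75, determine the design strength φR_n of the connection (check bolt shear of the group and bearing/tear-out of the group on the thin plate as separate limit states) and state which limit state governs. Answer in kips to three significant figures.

30 kips (bolt shear governs)

Bolt shear: A_b = π·0.5²/4 = 0.1963 in²; R_n = 68 × 0.1963 × 3 × 1 = 40.06 kips → 0.75 × 40.06 = 30 kips.
Bearing (1.2 l_c t F_u ≤ 2.4 d t F_u): upper limit = 2.4·0.5·0.5·58 = 34.8 kips.
  Edge l_c = 1.125 − 0.5625/2 = 0.8438 → r_n = 29.36 kips; interior l_c = 1.625 − 0.5625 = 1.062 → r_n = 34.8 kips.
  R_n,bearing = 1·29.36 + 2·34.8 = 98.96 kips → 0.75 × 98.96 = 74.2 kips.
Bolt shear governs: 30 kips.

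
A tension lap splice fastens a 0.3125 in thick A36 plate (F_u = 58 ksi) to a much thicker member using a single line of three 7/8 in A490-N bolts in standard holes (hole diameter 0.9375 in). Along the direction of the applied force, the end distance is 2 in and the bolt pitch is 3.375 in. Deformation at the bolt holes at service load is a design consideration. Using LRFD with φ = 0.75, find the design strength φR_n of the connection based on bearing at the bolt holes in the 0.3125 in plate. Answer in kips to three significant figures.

82.1 kips

Per bolt r_n = 1.2 l_c t F_u ≤ 2.4 d t F_u; upper limit = 2.4 × 0.875 × 0.3125 × 58 = 38.06 kips.
Edge bolt: l_c = 2 − 0.9375/2 = 1.531 in → 1.2 × 1.531 × 0.3125 × 58 = 33.3 → r_n = 33.3 kips.
Interior bolts: l_c = 3.375 − 0.9375 = 2.438 in → 1.2 × 2.438 × 0.3125 × 58 = 53.02 → r_n = 38.06 kips.
R_n = 1 × 33.3 + 2 × 38.06 = 109.4 kips.
Design strength φR_n = 0.75 × 109.4 = 82.1 kips.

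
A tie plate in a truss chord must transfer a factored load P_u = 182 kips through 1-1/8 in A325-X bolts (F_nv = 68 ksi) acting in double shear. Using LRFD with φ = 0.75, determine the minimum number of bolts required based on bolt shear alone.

A_b = π·1.125²/4 = 0.994 in².
Per-bolt design strength φR_n = 0.75 × 68 × 0.994 × 2 = 101.4 kips.
n ≥ 182 / 101.4 = 1.795 → use 2 bolts.

2 bolts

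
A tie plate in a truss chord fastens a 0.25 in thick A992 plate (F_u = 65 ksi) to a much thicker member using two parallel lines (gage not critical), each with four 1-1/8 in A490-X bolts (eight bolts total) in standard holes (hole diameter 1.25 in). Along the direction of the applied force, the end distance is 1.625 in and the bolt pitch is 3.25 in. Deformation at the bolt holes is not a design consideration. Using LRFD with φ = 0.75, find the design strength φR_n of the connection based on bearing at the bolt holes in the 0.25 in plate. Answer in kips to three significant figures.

Per bolt r_n = 1.5 l_c t F_u ≤ 3.0 d t F_u; upper limit = 3.0 × 1.125 × 0.25 × 65 = 54.84 kips.
Edge bolt: l_c = 1.625 − 1.25/2 = 1 in → 1.5 × 1 × 0.25 × 65 = 24.38 → r_n = 24.38 kips.
Interior bolts: l_c = 3.25 − 1.25 = 2 in → 1.5 × 2 × 0.25 × 65 = 48.75 → r_n = 48.75 kips.
R_n = 2 × 24.38 + 6 × 48.75 = 341.2 kips.
Design strength φR_n = 0.75 × 341.2 = 256 kips.

256 kips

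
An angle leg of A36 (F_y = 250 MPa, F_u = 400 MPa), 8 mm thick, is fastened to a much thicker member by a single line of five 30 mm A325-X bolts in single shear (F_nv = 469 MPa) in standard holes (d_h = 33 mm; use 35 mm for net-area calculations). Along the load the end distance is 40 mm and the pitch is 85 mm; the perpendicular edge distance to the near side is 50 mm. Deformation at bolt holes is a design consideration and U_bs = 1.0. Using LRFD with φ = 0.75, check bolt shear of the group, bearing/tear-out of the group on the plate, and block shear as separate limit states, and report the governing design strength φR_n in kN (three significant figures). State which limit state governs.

398 kN (block shear governs)

Bolt shear: A_b = π·30²/4 = 706.9 mm²; R_n = 469 × 706.9 × 5 × 1 / 1000 = 1658 kN → 0.75 × 1658 = 1240 kN.
Bearing: edge l_c = 23.5, r_n = 90.24 kN; interior l_c = 52, r_n = 199.7 kN; R_n = 90.24 + 4·199.7 = 889 kN → 667 kN.
Block shear: A_gv = 3040, A_nv = 1780, A_nt = 260 mm²; R_n = min(0.6F_uA_nv, 0.6F_yA_gv) + U_bs·F_u·A_nt = 531.2 kN → 398 kN.
Block shear governs: 398 kN.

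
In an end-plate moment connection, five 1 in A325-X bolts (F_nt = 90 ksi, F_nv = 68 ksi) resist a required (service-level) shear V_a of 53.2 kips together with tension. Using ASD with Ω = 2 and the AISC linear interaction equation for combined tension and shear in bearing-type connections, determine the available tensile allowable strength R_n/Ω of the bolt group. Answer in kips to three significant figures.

159 kips

A_b = π·1²/4 = 0.7854 in²; f_rv = 53.2 / (5 × 0.7854) = 13.55 ksi.
F'_nt = 1.3 F_nt − (Ω F_nt / F_nv) f_rv = 1.3·90 − (2·90/68)·13.55 = 81.14 ksi, capped at F_nt → F'_nt = 81.14 ksi.
R_n = F'_nt · A_b · n = 81.14 × 0.7854 × 5 = 318.6 kips.
Allowable strength R_n/Ω = 318.6 / 2 = 159 kips.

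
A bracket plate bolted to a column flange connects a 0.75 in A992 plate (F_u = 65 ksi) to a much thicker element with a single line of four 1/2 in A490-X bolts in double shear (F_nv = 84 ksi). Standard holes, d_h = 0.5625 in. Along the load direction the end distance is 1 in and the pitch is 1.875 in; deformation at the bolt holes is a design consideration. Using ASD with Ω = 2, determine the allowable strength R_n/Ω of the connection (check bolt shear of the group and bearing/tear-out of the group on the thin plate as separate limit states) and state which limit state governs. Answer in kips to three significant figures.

Bolt shear: A_b = π·0.5²/4 = 0.1963 in²; R_n = 84 × 0.1963 × 4 × 2 = 131.9 kips → 131.9 / 2 = 66 kips.
Bearing (1.2 l_c t F_u ≤ 2.4 d t F_u): upper limit = 2.4·0.5·0.75·65 = 58.5 kips.
  Edge l_c = 1 − 0.5625/2 = 0.7188 → r_n = 42.05 kips; interior l_c = 1.875 − 0.5625 = 1.312 → r_n = 58.5 kips.
  R_n,bearing = 1·42.05 + 3·58.5 = 217.5 kips → 217.5 / 2 = 109 kips.
Bolt shear governs: 66 kips.

66 kips (bolt shear governs)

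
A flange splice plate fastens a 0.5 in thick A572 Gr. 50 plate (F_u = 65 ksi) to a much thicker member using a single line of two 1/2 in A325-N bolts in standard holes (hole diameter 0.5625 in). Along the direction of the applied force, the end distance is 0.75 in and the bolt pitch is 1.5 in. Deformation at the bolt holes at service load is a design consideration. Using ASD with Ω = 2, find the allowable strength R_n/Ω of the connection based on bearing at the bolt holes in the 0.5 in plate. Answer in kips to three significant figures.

27.4 kips

Per bolt r_n = 1.2 l_c t F_u ≤ 2.4 d t F_u; upper limit = 2.4 × 0.5 × 0.5 × 65 = 39 kips.
Edge bolt: l_c = 0.75 − 0.5625/2 = 0.4688 in → 1.2 × 0.4688 × 0.5 × 65 = 18.28 → r_n = 18.28 kips.
Interior bolts: l_c = 1.5 − 0.5625 = 0.9375 in → 1.2 × 0.9375 × 0.5 × 65 = 36.56 → r_n = 36.56 kips.
R_n = 1 × 18.28 + 1 × 36.56 = 54.84 kips.
Allowable strength R_n/Ω = 54.84 / 2 = 27.4 kips.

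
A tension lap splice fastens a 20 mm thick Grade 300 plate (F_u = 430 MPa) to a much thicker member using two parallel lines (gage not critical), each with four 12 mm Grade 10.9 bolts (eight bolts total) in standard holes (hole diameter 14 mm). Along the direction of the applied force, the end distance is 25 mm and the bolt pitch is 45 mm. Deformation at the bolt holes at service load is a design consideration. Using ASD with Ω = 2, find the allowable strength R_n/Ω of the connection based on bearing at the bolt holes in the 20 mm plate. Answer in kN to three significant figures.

Per bolt r_n = 1.2 l_c t F_u ≤ 2.4 d t F_u; upper limit = 2.4 × 12 × 20 × 430 / 1000 = 247.7 kN.
Edge bolt: l_c = 25 − 14/2 = 18 mm → 1.2 × 18 × 20 × 430 / 1000 = 185.8 → r_n = 185.8 kN.
Interior bolts: l_c = 45 − 14 = 31 mm → 1.2 × 31 × 20 × 430 / 1000 = 319.9 → r_n = 247.7 kN.
R_n = 2 × 185.8 + 6 × 247.7 = 1858 kN.
Allowable strength R_n/Ω = 1858 / 2 = 929 kN.

929 kN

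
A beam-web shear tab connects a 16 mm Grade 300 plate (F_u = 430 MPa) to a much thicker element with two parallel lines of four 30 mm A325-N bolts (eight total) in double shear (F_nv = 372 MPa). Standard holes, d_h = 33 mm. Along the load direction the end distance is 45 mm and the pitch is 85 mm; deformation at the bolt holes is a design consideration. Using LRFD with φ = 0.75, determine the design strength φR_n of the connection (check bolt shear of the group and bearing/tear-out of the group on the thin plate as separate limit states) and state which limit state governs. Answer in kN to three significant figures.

2280 kN (bearing governs)

Bolt shear: A_b = π·30²/4 = 706.9 mm²; R_n = 372 × 706.9 × 8 × 2 / 1000 = 4207 kN → 0.75 × 4207 = 3160 kN.
Bearing (1.2 l_c t F_u ≤ 2.4 d t F_u): upper limit = 2.4·30·16·430 / 1000 = 495.4 kN.
  Edge l_c = 45 − 33/2 = 28.5 → r_n = 235.3 kN; interior l_c = 85 − 33 = 52 → r_n = 429.3 kN.
  R_n,bearing = 2·235.3 + 6·429.3 = 3046 kN → 0.75 × 3046 = 2280 kN.
Bearing governs: 2280 kN.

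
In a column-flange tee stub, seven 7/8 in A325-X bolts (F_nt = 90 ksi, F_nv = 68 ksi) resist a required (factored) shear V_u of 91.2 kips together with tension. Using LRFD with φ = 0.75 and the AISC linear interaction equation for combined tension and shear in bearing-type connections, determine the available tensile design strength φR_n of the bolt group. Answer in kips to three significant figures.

A_b = π·0.875²/4 = 0.6013 in²; f_rv = 91.2 / (7 × 0.6013) = 21.67 ksi.
F'_nt = 1.3 F_nt − (F_nt / φF_nv) f_rv = 1.3·90 − (90/(0.75·68))·21.67 = 78.76 ksi, capped at F_nt → F'_nt = 78.76 ksi.
R_n = F'_nt · A_b · n = 78.76 × 0.6013 × 7 = 331.5 kips.
Design strength φR_n = 0.75 × 331.5 = 249 kips.

249 kips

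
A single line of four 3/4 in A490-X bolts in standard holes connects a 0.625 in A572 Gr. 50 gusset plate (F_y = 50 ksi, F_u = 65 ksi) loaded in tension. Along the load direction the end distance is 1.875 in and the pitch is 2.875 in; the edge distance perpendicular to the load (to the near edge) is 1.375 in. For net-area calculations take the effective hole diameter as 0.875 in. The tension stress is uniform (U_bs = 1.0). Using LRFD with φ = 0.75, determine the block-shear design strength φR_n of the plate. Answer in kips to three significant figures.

Shear plane L_v = 1.875 + 3·2.875 = 10.5 in; A_gv = 10.5 × 0.625 = 6.562 in².
A_nv = (10.5 − 3.5·0.875) × 0.625 = 4.648 in².
A_nt = (1.375 − 0.5·0.875) × 0.625 = 0.5859 in².
0.6 F_u A_nv = 181.3 kips; 0.6 F_y A_gv = 196.9 kips → shear rupture governs the shear term.
R_n = 181.3 + 1.0 × 65 × 0.5859 = 219.4 kips.
Design strength φR_n = 0.75 × 219.4 = 165 kips.

165 kips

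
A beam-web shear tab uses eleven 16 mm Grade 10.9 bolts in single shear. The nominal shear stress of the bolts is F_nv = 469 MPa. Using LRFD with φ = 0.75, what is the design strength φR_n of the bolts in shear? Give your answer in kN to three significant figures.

A_b = π × 16² / 4 = 201.1 mm².
R_n = F_nv · A_b · n · n_s = 469 × 201.1 × 11 × 1 / 1000 = 1037 kN.
Design strength φR_n = 0.75 × 1037 = 778 kN.

778 kN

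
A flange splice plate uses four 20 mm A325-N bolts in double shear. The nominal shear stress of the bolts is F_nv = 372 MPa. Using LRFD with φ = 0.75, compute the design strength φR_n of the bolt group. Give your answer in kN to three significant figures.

A_b = π × 20² / 4 = 314.2 mm².
R_n = F_nv · A_b · n · n_s = 372 × 314.2 × 4 × 2 / 1000 = 934.9 kN.
Design strength φR_n = 0.75 × 934.9 = 701 kN.

701 kN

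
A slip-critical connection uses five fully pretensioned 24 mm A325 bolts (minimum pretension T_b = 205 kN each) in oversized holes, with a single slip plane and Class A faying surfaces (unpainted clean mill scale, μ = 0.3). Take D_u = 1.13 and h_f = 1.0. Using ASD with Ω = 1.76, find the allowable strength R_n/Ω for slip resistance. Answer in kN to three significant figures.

197 kN

R_n = μ · D_u · h_f · T_b · n_s · n_b = 0.3 × 1.13 × 1.0 × 205 × 1 × 5 = 347.5 kN.
Allowable strength R_n/Ω = 347.5 / 1.76 = 197 kN.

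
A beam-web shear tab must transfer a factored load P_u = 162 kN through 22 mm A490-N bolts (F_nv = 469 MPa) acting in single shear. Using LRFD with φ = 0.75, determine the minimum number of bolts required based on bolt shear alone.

2 bolts

A_b = π·22²/4 = 380.1 mm².
Per-bolt design strength φR_n = 0.75 × 469 × 380.1 × 1 / 1000 = 133.7 kN.
n ≥ 162 / 133.7 = 1.212 → use 2 bolts.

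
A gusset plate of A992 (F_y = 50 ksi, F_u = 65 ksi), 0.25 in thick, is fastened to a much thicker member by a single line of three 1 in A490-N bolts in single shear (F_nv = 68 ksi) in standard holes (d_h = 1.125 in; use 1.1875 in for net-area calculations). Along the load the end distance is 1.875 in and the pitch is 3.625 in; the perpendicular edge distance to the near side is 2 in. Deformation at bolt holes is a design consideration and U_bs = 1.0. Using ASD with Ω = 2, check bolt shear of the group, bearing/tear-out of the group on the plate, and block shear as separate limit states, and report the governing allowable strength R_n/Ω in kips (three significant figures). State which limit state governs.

41.4 kips (block shear governs)

Bolt shear: A_b = π·1²/4 = 0.7854 in²; R_n = 68 × 0.7854 × 3 × 1 = 160.2 kips → 160.2 / 2 = 80.1 kips.
Bearing: edge l_c = 1.312, r_n = 25.59 kips; interior l_c = 2.5, r_n = 39 kips; R_n = 25.59 + 2·39 = 103.6 kips → 51.8 kips.
Block shear: A_gv = 2.281, A_nv = 1.539, A_nt = 0.3516 in²; R_n = min(0.6F_uA_nv, 0.6F_yA_gv) + U_bs·F_u·A_nt = 82.88 kips → 41.4 kips.
Block shear governs: 41.4 kips.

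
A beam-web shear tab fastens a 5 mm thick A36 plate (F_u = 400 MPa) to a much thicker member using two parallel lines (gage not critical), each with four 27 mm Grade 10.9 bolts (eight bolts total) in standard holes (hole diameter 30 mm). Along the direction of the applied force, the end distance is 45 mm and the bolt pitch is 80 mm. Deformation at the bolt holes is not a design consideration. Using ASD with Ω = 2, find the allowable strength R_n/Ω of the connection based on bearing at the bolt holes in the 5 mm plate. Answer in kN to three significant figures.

Per bolt r_n = 1.5 l_c t F_u ≤ 3.0 d t F_u; upper limit = 3.0 × 27 × 5 × 400 / 1000 = 162 kN.
Edge bolt: l_c = 45 − 30/2 = 30 mm → 1.5 × 30 × 5 × 400 / 1000 = 90 → r_n = 90 kN.
Interior bolts: l_c = 80 − 30 = 50 mm → 1.5 × 50 × 5 × 400 / 1000 = 150 → r_n = 150 kN.
R_n = 2 × 90 + 6 × 150 = 1080 kN.
Allowable strength R_n/Ω = 1080 / 2 = 540 kN.

540 kN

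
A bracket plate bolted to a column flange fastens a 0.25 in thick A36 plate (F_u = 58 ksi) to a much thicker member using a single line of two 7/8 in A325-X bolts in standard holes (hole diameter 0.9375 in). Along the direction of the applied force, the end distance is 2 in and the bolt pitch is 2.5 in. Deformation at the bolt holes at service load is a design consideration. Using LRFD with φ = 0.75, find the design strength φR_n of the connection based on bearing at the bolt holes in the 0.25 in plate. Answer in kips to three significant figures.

Per bolt r_n = 1.2 l_c t F_u ≤ 2.4 d t F_u; upper limit = 2.4 × 0.875 × 0.25 × 58 = 30.45 kips.
Edge bolt: l_c = 2 − 0.9375/2 = 1.531 in → 1.2 × 1.531 × 0.25 × 58 = 26.64 → r_n = 26.64 kips.
Interior bolts: l_c = 2.5 − 0.9375 = 1.562 in → 1.2 × 1.562 × 0.25 × 58 = 27.19 → r_n = 27.19 kips.
R_n = 1 × 26.64 + 1 × 27.19 = 53.83 kips.
Design strength φR_n = 0.75 × 53.83 = 40.4 kips.

40.4 kips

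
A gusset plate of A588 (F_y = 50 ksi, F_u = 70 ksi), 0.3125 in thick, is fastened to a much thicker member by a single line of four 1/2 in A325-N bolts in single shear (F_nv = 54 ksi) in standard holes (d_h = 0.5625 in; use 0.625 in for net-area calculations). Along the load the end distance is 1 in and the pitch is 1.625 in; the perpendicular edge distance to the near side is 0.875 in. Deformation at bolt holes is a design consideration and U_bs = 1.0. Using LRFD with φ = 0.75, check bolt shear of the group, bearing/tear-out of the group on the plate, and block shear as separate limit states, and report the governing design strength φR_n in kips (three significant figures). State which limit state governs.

Bolt shear: A_b = π·0.5²/4 = 0.1963 in²; R_n = 54 × 0.1963 × 4 × 1 = 42.41 kips → 0.75 × 42.41 = 31.8 kips.
Bearing: edge l_c = 0.7188, r_n = 18.87 kips; interior l_c = 1.062, r_n = 26.25 kips; R_n = 18.87 + 3·26.25 = 97.62 kips → 73.2 kips.
Block shear: A_gv = 1.836, A_nv = 1.152, A_nt = 0.1758 in²; R_n = min(0.6F_uA_nv, 0.6F_yA_gv) + U_bs·F_u·A_nt = 60.7 kips → 45.5 kips.
Bolt shear governs: 31.8 kips.

31.8 kips (bolt shear governs)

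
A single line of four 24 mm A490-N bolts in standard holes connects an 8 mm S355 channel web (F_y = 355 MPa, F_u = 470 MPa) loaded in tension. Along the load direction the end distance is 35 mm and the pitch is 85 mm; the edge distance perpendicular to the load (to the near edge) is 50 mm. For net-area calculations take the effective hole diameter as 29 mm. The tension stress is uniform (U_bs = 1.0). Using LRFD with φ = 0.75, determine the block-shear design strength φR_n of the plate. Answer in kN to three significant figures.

419 kN

Shear plane L_v = 35 + 3·85 = 290 mm; A_gv = 290 × 8 = 2320 mm².
A_nv = (290 − 3.5·29) × 8 = 1508 mm².
A_nt = (50 − 0.5·29) × 8 = 284 mm².
0.6 F_u A_nv = 425.3 kN; 0.6 F_y A_gv = 494.2 kN → shear rupture governs the shear term.
R_n = 425.3 + 1.0 × 470 × 284 / 1000 = 558.7 kN.
Design strength φR_n = 0.75 × 558.7 = 419 kN.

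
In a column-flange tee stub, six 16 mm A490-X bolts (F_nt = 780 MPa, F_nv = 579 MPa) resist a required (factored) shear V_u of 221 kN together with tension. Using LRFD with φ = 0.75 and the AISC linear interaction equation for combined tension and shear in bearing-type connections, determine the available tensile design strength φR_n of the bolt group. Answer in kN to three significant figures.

620 kN

A_b = π·16²/4 = 201.1 mm²; f_rv = 221 × 1000 / (6 × 201.1) = 183.2 MPa.
F'_nt = 1.3 F_nt − (F_nt / φF_nv) f_rv = 1.3·780 − (780/(0.75·579))·183.2 = 684.9 MPa, capped at F_nt → F'_nt = 684.9 MPa.
R_n = F'_nt · A_b · n = 684.9 × 201.1 × 6 / 1000 = 826.3 kN.
Design strength φR_n = 0.75 × 826.3 = 620 kN.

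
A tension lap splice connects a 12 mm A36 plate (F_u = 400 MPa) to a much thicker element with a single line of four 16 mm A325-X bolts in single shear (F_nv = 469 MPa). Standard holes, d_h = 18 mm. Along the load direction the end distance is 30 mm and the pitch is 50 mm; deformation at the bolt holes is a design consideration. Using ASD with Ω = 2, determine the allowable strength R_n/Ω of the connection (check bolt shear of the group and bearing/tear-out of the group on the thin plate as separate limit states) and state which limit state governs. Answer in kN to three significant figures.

189 kN (bolt shear governs)

Bolt shear: A_b = π·16²/4 = 201.1 mm²; R_n = 469 × 201.1 × 4 × 1 / 1000 = 377.2 kN → 377.2 / 2 = 189 kN.
Bearing (1.2 l_c t F_u ≤ 2.4 d t F_u): upper limit = 2.4·16·12·400 / 1000 = 184.3 kN.
  Edge l_c = 30 − 18/2 = 21 → r_n = 121 kN; interior l_c = 50 − 18 = 32 → r_n = 184.3 kN.
  R_n,bearing = 1·121 + 3·184.3 = 673.9 kN → 673.9 / 2 = 337 kN.
Bolt shear governs: 189 kN.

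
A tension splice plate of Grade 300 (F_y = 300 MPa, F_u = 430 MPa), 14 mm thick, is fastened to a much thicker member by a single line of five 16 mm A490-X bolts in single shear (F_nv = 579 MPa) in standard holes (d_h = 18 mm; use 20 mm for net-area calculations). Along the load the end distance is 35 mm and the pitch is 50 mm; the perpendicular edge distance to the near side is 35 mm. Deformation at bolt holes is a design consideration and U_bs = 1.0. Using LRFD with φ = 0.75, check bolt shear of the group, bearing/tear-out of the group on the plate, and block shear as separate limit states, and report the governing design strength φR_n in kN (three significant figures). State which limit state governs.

437 kN (bolt shear governs)

Bolt shear: A_b = π·16²/4 = 201.1 mm²; R_n = 579 × 201.1 × 5 × 1 / 1000 = 582.1 kN → 0.75 × 582.1 = 437 kN.
Bearing: edge l_c = 26, r_n = 187.8 kN; interior l_c = 32, r_n = 231.2 kN; R_n = 187.8 + 4·231.2 = 1112 kN → 834 kN.
Block shear: A_gv = 3290, A_nv = 2030, A_nt = 350 mm²; R_n = min(0.6F_uA_nv, 0.6F_yA_gv) + U_bs·F_u·A_nt = 674.2 kN → 506 kN.
Bolt shear governs: 437 kN.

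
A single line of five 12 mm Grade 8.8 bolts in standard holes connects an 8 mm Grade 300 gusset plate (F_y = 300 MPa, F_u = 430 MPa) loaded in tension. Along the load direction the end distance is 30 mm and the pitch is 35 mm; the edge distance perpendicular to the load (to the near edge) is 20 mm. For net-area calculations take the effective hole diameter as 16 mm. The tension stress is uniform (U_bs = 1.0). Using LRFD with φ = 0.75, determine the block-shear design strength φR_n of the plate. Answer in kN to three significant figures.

Shear plane L_v = 30 + 4·35 = 170 mm; A_gv = 170 × 8 = 1360 mm².
A_nv = (170 − 4.5·16) × 8 = 784 mm².
A_nt = (20 − 0.5·16) × 8 = 96 mm².
0.6 F_u A_nv = 202.3 kN; 0.6 F_y A_gv = 244.8 kN → shear rupture governs the shear term.
R_n = 202.3 + 1.0 × 430 × 96 / 1000 = 243.6 kN.
Design strength φR_n = 0.75 × 243.6 = 183 kN.

183 kN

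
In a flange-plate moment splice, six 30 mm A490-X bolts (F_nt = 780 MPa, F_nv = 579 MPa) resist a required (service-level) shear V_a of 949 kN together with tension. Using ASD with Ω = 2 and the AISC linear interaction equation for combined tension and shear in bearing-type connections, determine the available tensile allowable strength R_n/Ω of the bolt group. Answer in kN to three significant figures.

A_b = π·30²/4 = 706.9 mm²; f_rv = 949 × 1000 / (6 × 706.9) = 223.8 MPa.
F'_nt = 1.3 F_nt − (Ω F_nt / F_nv) f_rv = 1.3·780 − (2·780/579)·223.8 = 411.1 MPa, capped at F_nt → F'_nt = 411.1 MPa.
R_n = F'_nt · A_b · n = 411.1 × 706.9 × 6 / 1000 = 1744 kN.
Allowable strength R_n/Ω = 1744 / 2 = 872 kN.

872 kN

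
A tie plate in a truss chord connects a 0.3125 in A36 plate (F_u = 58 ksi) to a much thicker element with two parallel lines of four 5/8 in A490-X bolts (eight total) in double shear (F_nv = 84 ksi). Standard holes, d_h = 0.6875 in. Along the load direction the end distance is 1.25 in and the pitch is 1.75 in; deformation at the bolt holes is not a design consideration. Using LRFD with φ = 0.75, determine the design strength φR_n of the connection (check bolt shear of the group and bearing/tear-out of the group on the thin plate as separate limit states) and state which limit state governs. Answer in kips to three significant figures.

167 kips (bearing governs)

Bolt shear: A_b = π·0.625²/4 = 0.3068 in²; R_n = 84 × 0.3068 × 8 × 2 = 412.3 kips → 0.75 × 412.3 = 309 kips.
Bearing (1.5 l_c t F_u ≤ 3.0 d t F_u): upper limit = 3.0·0.625·0.3125·58 = 33.98 kips.
  Edge l_c = 1.25 − 0.6875/2 = 0.9062 → r_n = 24.64 kips; interior l_c = 1.75 − 0.6875 = 1.062 → r_n = 28.89 kips.
  R_n,bearing = 2·24.64 + 6·28.89 = 222.6 kips → 0.75 × 222.6 = 167 kips.
Bearing governs: 167 kips.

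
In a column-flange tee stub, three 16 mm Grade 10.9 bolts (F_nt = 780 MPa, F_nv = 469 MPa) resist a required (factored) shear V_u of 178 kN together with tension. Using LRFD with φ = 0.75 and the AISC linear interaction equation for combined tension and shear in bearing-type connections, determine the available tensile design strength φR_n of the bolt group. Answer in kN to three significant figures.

163 kN

A_b = π·16²/4 = 201.1 mm²; f_rv = 178 × 1000 / (3 × 201.1) = 295.1 MPa.
F'_nt = 1.3 F_nt − (F_nt / φF_nv) f_rv = 1.3·780 − (780/(0.75·469))·295.1 = 359.6 MPa, capped at F_nt → F'_nt = 359.6 MPa.
R_n = F'_nt · A_b · n = 359.6 × 201.1 × 3 / 1000 = 216.9 kN.
Design strength φR_n = 0.75 × 216.9 = 163 kN.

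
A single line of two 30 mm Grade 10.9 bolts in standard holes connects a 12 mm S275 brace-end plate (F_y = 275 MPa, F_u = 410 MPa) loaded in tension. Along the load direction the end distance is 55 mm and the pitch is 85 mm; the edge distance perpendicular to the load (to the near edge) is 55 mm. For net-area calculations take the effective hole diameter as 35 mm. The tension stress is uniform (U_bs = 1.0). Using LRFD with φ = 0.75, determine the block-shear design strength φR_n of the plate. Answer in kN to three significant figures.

332 kN

Shear plane L_v = 55 + 1·85 = 140 mm; A_gv = 140 × 12 = 1680 mm².
A_nv = (140 − 1.5·35) × 12 = 1050 mm².
A_nt = (55 − 0.5·35) × 12 = 450 mm².
0.6 F_u A_nv = 258.3 kN; 0.6 F_y A_gv = 277.2 kN → shear rupture governs the shear term.
R_n = 258.3 + 1.0 × 410 × 450 / 1000 = 442.8 kN.
Design strength φR_n = 0.75 × 442.8 = 332 kN.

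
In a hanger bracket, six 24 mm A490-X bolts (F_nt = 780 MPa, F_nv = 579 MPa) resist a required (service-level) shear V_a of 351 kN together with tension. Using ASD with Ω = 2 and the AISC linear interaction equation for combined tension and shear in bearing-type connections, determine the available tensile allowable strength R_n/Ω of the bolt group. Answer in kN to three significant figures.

903 kN

A_b = π·24²/4 = 452.4 mm²; f_rv = 351 × 1000 / (6 × 452.4) = 129.3 MPa.
F'_nt = 1.3 F_nt − (Ω F_nt / F_nv) f_rv = 1.3·780 − (2·780/579)·129.3 = 665.6 MPa, capped at F_nt → F'_nt = 665.6 MPa.
R_n = F'_nt · A_b · n = 665.6 × 452.4 × 6 / 1000 = 1807 kN.
Allowable strength R_n/Ω = 1807 / 2 = 903 kN.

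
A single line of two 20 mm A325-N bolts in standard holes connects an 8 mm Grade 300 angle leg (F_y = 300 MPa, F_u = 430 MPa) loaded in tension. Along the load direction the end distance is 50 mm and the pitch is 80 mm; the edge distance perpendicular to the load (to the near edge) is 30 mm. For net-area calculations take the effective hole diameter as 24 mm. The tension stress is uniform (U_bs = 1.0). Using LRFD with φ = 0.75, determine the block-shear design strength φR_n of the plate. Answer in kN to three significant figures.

Shear plane L_v = 50 + 1·80 = 130 mm; A_gv = 130 × 8 = 1040 mm².
A_nv = (130 − 1.5·24) × 8 = 752 mm².
A_nt = (30 − 0.5·24) × 8 = 144 mm².
0.6 F_u A_nv = 194 kN; 0.6 F_y A_gv = 187.2 kN → shear yielding governs the shear term.
R_n = 187.2 + 1.0 × 430 × 144 / 1000 = 249.1 kN.
Design strength φR_n = 0.75 × 249.1 = 187 kN.

187 kN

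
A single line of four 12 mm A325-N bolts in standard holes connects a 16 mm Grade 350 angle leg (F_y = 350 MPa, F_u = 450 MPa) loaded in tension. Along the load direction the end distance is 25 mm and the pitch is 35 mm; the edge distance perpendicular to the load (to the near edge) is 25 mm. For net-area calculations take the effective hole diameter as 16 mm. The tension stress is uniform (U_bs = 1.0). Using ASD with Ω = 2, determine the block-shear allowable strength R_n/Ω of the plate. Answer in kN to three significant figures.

Shear plane L_v = 25 + 3·35 = 130 mm; A_gv = 130 × 16 = 2080 mm².
A_nv = (130 − 3.5·16) × 16 = 1184 mm².
A_nt = (25 − 0.5·16) × 16 = 272 mm².
0.6 F_u A_nv = 319.7 kN; 0.6 F_y A_gv = 436.8 kN → shear rupture governs the shear term.
R_n = 319.7 + 1.0 × 450 × 272 / 1000 = 442.1 kN.
Allowable strength R_n/Ω = 442.1 / 2 = 221 kN.

221 kN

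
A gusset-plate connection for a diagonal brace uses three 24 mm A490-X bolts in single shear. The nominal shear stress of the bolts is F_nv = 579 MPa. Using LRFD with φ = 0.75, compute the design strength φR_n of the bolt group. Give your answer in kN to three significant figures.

A_b = π × 24² / 4 = 452.4 mm².
R_n = F_nv · A_b · n · n_s = 579 × 452.4 × 3 × 1 / 1000 = 785.8 kN.
Design strength φR_n = 0.75 × 785.8 = 589 kN.

589 kN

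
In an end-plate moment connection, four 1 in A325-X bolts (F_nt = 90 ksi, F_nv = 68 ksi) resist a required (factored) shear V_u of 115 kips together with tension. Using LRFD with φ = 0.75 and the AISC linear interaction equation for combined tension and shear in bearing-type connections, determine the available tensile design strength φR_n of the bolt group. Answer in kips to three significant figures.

123 kips

A_b = π·1²/4 = 0.7854 in²; f_rv = 115 / (4 × 0.7854) = 36.61 ksi.
F'_nt = 1.3 F_nt − (F_nt / φF_nv) f_rv = 1.3·90 − (90/(0.75·68))·36.61 = 52.4 ksi, capped at F_nt → F'_nt = 52.4 ksi.
R_n = F'_nt · A_b · n = 52.4 × 0.7854 × 4 = 164.6 kips.
Design strength φR_n = 0.75 × 164.6 = 123 kips.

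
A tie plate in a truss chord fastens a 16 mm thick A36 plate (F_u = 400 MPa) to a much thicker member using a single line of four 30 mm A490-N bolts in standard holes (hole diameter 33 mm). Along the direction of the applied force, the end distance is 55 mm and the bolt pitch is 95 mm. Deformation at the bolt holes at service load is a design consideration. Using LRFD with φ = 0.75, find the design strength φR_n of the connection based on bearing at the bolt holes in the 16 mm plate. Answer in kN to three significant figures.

1260 kN

Per bolt r_n = 1.2 l_c t F_u ≤ 2.4 d t F_u; upper limit = 2.4 × 30 × 16 × 400 / 1000 = 460.8 kN.
Edge bolt: l_c = 55 − 33/2 = 38.5 mm → 1.2 × 38.5 × 16 × 400 / 1000 = 295.7 → r_n = 295.7 kN.
Interior bolts: l_c = 95 − 33 = 62 mm → 1.2 × 62 × 16 × 400 / 1000 = 476.2 → r_n = 460.8 kN.
R_n = 1 × 295.7 + 3 × 460.8 = 1678 kN.
Design strength φR_n = 0.75 × 1678 = 1260 kN.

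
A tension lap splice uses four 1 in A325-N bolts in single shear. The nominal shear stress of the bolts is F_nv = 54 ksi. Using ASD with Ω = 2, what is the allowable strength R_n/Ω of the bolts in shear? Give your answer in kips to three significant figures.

84.8 kips

A_b = π × 1² / 4 = 0.7854 in².
R_n = F_nv · A_b · n · n_s = 54 × 0.7854 × 4 × 1 = 169.6 kips.
Allowable strength R_n/Ω = 169.6 / 2 = 84.8 kips.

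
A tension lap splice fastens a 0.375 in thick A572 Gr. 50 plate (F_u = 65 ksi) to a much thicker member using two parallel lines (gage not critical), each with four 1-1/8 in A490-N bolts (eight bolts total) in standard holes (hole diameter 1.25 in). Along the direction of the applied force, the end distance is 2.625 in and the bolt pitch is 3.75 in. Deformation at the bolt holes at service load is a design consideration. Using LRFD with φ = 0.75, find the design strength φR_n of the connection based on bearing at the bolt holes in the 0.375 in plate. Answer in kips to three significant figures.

384 kips

Per bolt r_n = 1.2 l_c t F_u ≤ 2.4 d t F_u; upper limit = 2.4 × 1.125 × 0.375 × 65 = 65.81 kips.
Edge bolt: l_c = 2.625 − 1.25/2 = 2 in → 1.2 × 2 × 0.375 × 65 = 58.5 → r_n = 58.5 kips.
Interior bolts: l_c = 3.75 − 1.25 = 2.5 in → 1.2 × 2.5 × 0.375 × 65 = 73.12 → r_n = 65.81 kips.
R_n = 2 × 58.5 + 6 × 65.81 = 511.9 kips.
Design strength φR_n = 0.75 × 511.9 = 384 kips.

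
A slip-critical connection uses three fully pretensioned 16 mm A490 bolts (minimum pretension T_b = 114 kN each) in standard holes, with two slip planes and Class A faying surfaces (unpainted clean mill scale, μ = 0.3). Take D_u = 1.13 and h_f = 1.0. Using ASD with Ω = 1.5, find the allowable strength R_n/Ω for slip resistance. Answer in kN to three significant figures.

R_n = μ · D_u · h_f · T_b · n_s · n_b = 0.3 × 1.13 × 1.0 × 114 × 2 × 3 = 231.9 kN.
Allowable strength R_n/Ω = 231.9 / 1.5 = 155 kN.

155 kN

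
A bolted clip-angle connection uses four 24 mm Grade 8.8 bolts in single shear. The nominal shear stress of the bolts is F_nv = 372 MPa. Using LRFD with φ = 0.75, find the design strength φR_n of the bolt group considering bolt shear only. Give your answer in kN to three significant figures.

505 kN

A_b = π × 24² / 4 = 452.4 mm².
R_n = F_nv · A_b · n · n_s = 372 × 452.4 × 4 × 1 / 1000 = 673.2 kN.
Design strength φR_n = 0.75 × 673.2 = 505 kN.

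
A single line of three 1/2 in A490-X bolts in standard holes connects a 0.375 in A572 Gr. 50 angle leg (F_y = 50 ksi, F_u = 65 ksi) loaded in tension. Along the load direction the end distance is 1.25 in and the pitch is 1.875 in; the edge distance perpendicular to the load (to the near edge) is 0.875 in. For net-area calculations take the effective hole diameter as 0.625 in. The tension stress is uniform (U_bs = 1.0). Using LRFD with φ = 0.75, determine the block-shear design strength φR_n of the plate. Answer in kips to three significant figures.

48 kips

Shear plane L_v = 1.25 + 2·1.875 = 5 in; A_gv = 5 × 0.375 = 1.875 in².
A_nv = (5 − 2.5·0.625) × 0.375 = 1.289 in².
A_nt = (0.875 − 0.5·0.625) × 0.375 = 0.2109 in².
0.6 F_u A_nv = 50.27 kips; 0.6 F_y A_gv = 56.25 kips → shear rupture governs the shear term.
R_n = 50.27 + 1.0 × 65 × 0.2109 = 63.98 kips.
Design strength φR_n = 0.75 × 63.98 = 48 kips.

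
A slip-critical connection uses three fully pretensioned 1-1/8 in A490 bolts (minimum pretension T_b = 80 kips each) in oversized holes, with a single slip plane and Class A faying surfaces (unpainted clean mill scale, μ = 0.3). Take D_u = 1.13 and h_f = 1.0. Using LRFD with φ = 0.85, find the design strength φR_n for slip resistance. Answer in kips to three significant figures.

R_n = μ · D_u · h_f · T_b · n_s · n_b = 0.3 × 1.13 × 1.0 × 80 × 1 × 3 = 81.36 kips.
Design strength φR_n = 0.85 × 81.36 = 69.2 kips.

69.2 kips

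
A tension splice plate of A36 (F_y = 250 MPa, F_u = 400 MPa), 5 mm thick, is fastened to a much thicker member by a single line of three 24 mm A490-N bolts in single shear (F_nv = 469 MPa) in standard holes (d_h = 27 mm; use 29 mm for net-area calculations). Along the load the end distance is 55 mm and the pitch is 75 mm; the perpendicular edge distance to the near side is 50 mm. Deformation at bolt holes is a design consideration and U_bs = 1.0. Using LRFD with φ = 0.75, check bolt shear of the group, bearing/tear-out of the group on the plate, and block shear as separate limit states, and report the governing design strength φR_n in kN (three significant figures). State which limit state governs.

169 kN (block shear governs)

Bolt shear: A_b = π·24²/4 = 452.4 mm²; R_n = 469 × 452.4 × 3 × 1 / 1000 = 636.5 kN → 0.75 × 636.5 = 477 kN.
Bearing: edge l_c = 41.5, r_n = 99.6 kN; interior l_c = 48, r_n = 115.2 kN; R_n = 99.6 + 2·115.2 = 330 kN → 248 kN.
Block shear: A_gv = 1025, A_nv = 662.5, A_nt = 177.5 mm²; R_n = min(0.6F_uA_nv, 0.6F_yA_gv) + U_bs·F_u·A_nt = 224.8 kN → 169 kN.
Block shear governs: 169 kN.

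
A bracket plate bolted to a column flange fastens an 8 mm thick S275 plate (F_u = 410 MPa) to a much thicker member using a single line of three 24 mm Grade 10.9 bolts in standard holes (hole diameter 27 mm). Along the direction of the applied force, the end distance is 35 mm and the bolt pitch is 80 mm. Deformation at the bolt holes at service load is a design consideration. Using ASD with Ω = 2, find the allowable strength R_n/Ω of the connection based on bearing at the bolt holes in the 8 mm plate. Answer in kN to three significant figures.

231 kN

Per bolt r_n = 1.2 l_c t F_u ≤ 2.4 d t F_u; upper limit = 2.4 × 24 × 8 × 410 / 1000 = 188.9 kN.
Edge bolt: l_c = 35 − 27/2 = 21.5 mm → 1.2 × 21.5 × 8 × 410 / 1000 = 84.62 → r_n = 84.62 kN.
Interior bolts: l_c = 80 − 27 = 53 mm → 1.2 × 53 × 8 × 410 / 1000 = 208.6 → r_n = 188.9 kN.
R_n = 1 × 84.62 + 2 × 188.9 = 462.5 kN.
Allowable strength R_n/Ω = 462.5 / 2 = 231 kN.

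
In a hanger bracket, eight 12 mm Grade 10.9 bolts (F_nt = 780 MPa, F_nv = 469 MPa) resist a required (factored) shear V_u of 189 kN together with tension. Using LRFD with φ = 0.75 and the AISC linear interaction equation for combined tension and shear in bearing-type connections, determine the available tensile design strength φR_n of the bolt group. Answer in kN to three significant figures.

A_b = π·12²/4 = 113.1 mm²; f_rv = 189 × 1000 / (8 × 113.1) = 208.9 MPa.
F'_nt = 1.3 F_nt − (F_nt / φF_nv) f_rv = 1.3·780 − (780/(0.75·469))·208.9 = 550.8 MPa, capped at F_nt → F'_nt = 550.8 MPa.
R_n = F'_nt · A_b · n = 550.8 × 113.1 × 8 / 1000 = 498.3 kN.
Design strength φR_n = 0.75 × 498.3 = 374 kN.

374 kN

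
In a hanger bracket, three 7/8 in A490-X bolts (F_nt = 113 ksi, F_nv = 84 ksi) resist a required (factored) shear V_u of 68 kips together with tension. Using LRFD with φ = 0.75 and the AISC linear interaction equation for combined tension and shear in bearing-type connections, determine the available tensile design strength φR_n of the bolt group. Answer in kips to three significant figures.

107 kips

A_b = π·0.875²/4 = 0.6013 in²; f_rv = 68 / (3 × 0.6013) = 37.69 ksi.
F'_nt = 1.3 F_nt − (F_nt / φF_nv) f_rv = 1.3·113 − (113/(0.75·84))·37.69 = 79.29 ksi, capped at F_nt → F'_nt = 79.29 ksi.
R_n = F'_nt · A_b · n = 79.29 × 0.6013 × 3 = 143 kips.
Design strength φR_n = 0.75 × 143 = 107 kips.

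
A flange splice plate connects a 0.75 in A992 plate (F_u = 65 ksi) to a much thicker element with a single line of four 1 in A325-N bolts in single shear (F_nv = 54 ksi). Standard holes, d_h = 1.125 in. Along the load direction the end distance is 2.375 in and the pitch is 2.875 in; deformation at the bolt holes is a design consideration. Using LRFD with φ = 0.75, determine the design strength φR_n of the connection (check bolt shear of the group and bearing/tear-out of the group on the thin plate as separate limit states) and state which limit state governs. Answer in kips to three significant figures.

127 kips (bolt shear governs)

Bolt shear: A_b = π·1²/4 = 0.7854 in²; R_n = 54 × 0.7854 × 4 × 1 = 169.6 kips → 0.75 × 169.6 = 127 kips.
Bearing (1.2 l_c t F_u ≤ 2.4 d t F_u): upper limit = 2.4·1·0.75·65 = 117 kips.
  Edge l_c = 2.375 − 1.125/2 = 1.812 → r_n = 106 kips; interior l_c = 2.875 − 1.125 = 1.75 → r_n = 102.4 kips.
  R_n,bearing = 1·106 + 3·102.4 = 413.2 kips → 0.75 × 413.2 = 310 kips.
Bolt shear governs: 127 kips.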